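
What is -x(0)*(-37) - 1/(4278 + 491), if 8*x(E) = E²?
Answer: -1/4769 ≈ -0.00020969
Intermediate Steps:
x(E) = E²/8
-x(0)*(-37) - 1/(4278 + 491) = -(⅛)*0²*(-37) - 1/(4278 + 491) = -(⅛)*0*(-37) - 1/4769 = -0*(-37) - 1*1/4769 = -1*0 - 1/4769 = 0 - 1/4769 = -1/4769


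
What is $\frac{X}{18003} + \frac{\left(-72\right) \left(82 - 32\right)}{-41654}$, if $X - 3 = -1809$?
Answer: $- \frac{4918}{354059} \approx -0.01389$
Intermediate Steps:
$X = -1806$ ($X = 3 - 1809 = -1806$)
$\frac{X}{18003} + \frac{\left(-72\right) \left(82 - 32\right)}{-41654} = - \frac{1806}{18003} + \frac{\left(-72\right) \left(82 - 32\right)}{-41654} = \left(-1806\right) \frac{1}{18003} + \left(-72\right) 50 \left(- \frac{1}{41654}\right) = - \frac{602}{6001} - - \frac{1800}{20827} = - \frac{602}{6001} + \frac{1800}{20827} = - \frac{4918}{354059}$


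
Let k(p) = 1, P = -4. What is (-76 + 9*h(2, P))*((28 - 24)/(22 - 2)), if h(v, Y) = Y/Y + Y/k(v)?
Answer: -103/5 ≈ -20.600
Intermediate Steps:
h(v, Y) = 1 + Y (h(v, Y) = Y/Y + Y/1 = 1 + Y*1 = 1 + Y)
(-76 + 9*h(2, P))*((28 - 24)/(22 - 2)) = (-76 + 9*(1 - 4))*((28 - 24)/(22 - 2)) = (-76 + 9*(-3))*(4/20) = (-76 - 27)*(4*(1/20)) = -103*⅕ = -103/5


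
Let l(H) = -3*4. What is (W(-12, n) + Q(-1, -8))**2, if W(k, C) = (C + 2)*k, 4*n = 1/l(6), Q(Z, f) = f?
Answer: 16129/16 ≈ 1008.1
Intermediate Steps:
l(H) = -12
n = -1/48 (n = (1/4)/(-12) = (1/4)*(-1/12) = -1/48 ≈ -0.020833)
W(k, C) = k*(2 + C) (W(k, C) = (2 + C)*k = k*(2 + C))
(W(-12, n) + Q(-1, -8))**2 = (-12*(2 - 1/48) - 8)**2 = (-12*95/48 - 8)**2 = (-95/4 - 8)**2 = (-127/4)**2 = 16129/16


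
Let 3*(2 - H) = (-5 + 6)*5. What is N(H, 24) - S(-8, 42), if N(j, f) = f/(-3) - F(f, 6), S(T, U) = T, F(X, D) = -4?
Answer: 4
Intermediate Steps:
H = ⅓ (H = 2 - (-5 + 6)*5/3 = 2 - 5/3 = ⅓ ≈ 0.33333)
N(j, f) = 4 - f/3 (N(j, f) = f/(-3) - 1*(-4) = f*(-⅓) + 4 = -f/3 + 4 = 4 - f/3)
N(H, 24) - S(-8, 42) = (4 - ⅓*24) - 1*(-8) = (4 - 8) + 8 = -4 + 8 = 4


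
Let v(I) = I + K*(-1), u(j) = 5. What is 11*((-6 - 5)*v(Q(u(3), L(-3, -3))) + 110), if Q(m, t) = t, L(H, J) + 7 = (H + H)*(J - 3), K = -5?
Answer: -2904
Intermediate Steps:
L(H, J) = -7 + 2*H*(-3 + J) (L(H, J) = -7 + (H + H)*(J - 3) = -7 + (2*H)*(-3 + J) = -7 + 2*H*(-3 + J))
v(I) = 5 + I (v(I) = I - 5*(-1) = I + 5 = 5 + I)
11*((-6 - 5)*v(Q(u(3), L(-3, -3))) + 110) = 11*((-6 - 5)*(5 + (-7 - 6*(-3) + 2*(-3)*(-3))) + 110) = 11*(-11*(5 + (-7 + 18 + 18)) + 110) = 11*(-11*(5 + 29) + 110) = 11*(-11*34 + 110) = 11*(-374 + 110) = 11*(-264) = -2904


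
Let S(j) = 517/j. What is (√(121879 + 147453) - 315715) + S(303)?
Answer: -95661128/303 + 2*√67333 ≈ -3.1519e+5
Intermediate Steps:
(√(121879 + 147453) - 315715) + S(303) = (√(121879 + 147453) - 315715) + 517/303 = (√269332 - 315715) + 517*(1/303) = (2*√67333 - 315715) + 517/303 = (-315715 + 2*√67333) + 517/303 = -95661128/303 + 2*√67333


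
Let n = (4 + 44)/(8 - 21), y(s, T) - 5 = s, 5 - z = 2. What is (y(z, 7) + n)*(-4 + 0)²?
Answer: 896/13 ≈ 68.923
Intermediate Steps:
z = 3 (z = 5 - 1*2 = 5 - 2 = 3)
y(s, T) = 5 + s
n = -48/13 (n = 48/(-13) = 48*(-1/13) = -48/13 ≈ -3.6923)
(y(z, 7) + n)*(-4 + 0)² = ((5 + 3) - 48/13)*(-4 + 0)² = (8 - 48/13)*(-4)² = (56/13)*16 = 896/13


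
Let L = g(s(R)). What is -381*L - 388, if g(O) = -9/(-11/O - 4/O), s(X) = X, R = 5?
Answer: -1531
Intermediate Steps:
g(O) = 3*O/5 (g(O) = -9*(-O/15) = -(-3)*O/5 = 3*O/5)
L = 3 (L = (⅗)*5 = 3)
-381*L - 388 = -381*3 - 388 = -1143 - 388 = -1531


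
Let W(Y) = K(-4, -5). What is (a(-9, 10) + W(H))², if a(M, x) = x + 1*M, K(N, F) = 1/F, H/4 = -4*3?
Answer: 16/25 ≈ 0.64000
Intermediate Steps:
H = -48 (H = 4*(-4*3) = 4*(-12) = -48)
W(Y) = -⅕ (W(Y) = 1/(-5) = -⅕)
a(M, x) = M + x (a(M, x) = x + M = M + x)
(a(-9, 10) + W(H))² = ((-9 + 10) - ⅕)² = (1 - ⅕)² = (⅘)² = 16/25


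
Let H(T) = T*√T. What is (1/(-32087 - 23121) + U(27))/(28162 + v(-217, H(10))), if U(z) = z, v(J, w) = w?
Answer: 20989349815/21892656323376 - 7453075*√10/21892656323376 ≈ 0.00095766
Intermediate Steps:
H(T) = T^(3/2)
(1/(-32087 - 23121) + U(27))/(28162 + v(-217, H(10))) = (1/(-32087 - 23121) + 27)/(28162 + 10^(3/2)) = (1/(-55208) + 27)/(28162 + 10*√10) = (-1/55208 + 27)/(28162 + 10*√10) = 1490615/(55208*(28162 + 10*√10))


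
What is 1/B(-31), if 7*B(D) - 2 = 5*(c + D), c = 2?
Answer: -7/143 ≈ -0.048951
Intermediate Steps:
B(D) = 12/7 + 5*D/7 (B(D) = 2/7 + (5*(2 + D))/7 = 2/7 + (10 + 5*D)/7 = 2/7 + (10/7 + 5*D/7) = 12/7 + 5*D/7)
1/B(-31) = 1/(12/7 + (5/7)*(-31)) = 1/(12/7 - 155/7) = 1/(-143/7) = -7/143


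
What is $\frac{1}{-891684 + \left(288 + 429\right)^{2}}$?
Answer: $- \frac{1}{377595} \approx -2.6483 \cdot 10^{-6}$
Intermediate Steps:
$\frac{1}{-891684 + \left(288 + 429\right)^{2}} = \frac{1}{-891684 + 717^{2}} = \frac{1}{-891684 + 514089} = \frac{1}{-377595} = - \frac{1}{377595}$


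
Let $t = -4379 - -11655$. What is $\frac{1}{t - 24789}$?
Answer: $- \frac{1}{17513} \approx -5.71 \cdot 10^{-5}$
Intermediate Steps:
$t = 7276$ ($t = -4379 + 11655 = 7276$)
$\frac{1}{t - 24789} = \frac{1}{7276 - 24789} = \frac{1}{-17513} = - \frac{1}{17513}$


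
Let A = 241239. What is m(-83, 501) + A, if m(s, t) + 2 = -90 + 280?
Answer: 241427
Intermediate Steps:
m(s, t) = 188 (m(s, t) = -2 + (-90 + 280) = -2 + 190 = 188)
m(-83, 501) + A = 188 + 241239 = 241427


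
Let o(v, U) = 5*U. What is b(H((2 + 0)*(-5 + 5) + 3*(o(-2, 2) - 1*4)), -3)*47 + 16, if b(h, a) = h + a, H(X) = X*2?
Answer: 1567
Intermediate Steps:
H(X) = 2*X
b(h, a) = a + h
b(H((2 + 0)*(-5 + 5) + 3*(o(-2, 2) - 1*4)), -3)*47 + 16 = (-3 + 2*((2 + 0)*(-5 + 5) + 3*(5*2 - 1*4)))*47 + 16 = (-3 + 2*(2*0 + 3*(10 - 4)))*47 + 16 = (-3 + 2*(0 + 3*6))*47 + 16 = (-3 + 2*(0 + 18))*47 + 16 = (-3 + 2*18)*47 + 16 = (-3 + 36)*47 + 16 = 33*47 + 16 = 1551 + 16 = 1567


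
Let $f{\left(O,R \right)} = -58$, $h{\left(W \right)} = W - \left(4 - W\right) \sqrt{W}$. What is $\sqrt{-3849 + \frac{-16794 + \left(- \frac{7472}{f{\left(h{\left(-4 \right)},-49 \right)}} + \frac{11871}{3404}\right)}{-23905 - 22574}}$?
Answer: $\frac{i \sqrt{20255180588371668868935}}{2294110482} \approx 62.037 i$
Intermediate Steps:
$h{\left(W \right)} = W - \sqrt{W} \left(4 - W\right)$
$\sqrt{-3849 + \frac{-16794 + \left(- \frac{7472}{f{\left(h{\left(-4 \right)},-49 \right)}} + \frac{11871}{3404}\right)}{-23905 - 22574}} = \sqrt{-3849 + \frac{-16794 + \left(- \frac{7472}{-58} + \frac{11871}{3404}\right)}{-23905 - 22574}} = \sqrt{-3849 + \frac{-16794 + \left(\left(-7472\right) \left(- \frac{1}{58}\right) + 11871 \cdot \frac{1}{3404}\right)}{-46479}} = \sqrt{-3849 + \left(-16794 + \left(\frac{3736}{29} + \frac{11871}{3404}\right)\right) \left(- \frac{1}{46479}\right)} = \sqrt{-3849 + \left(-16794 + \frac{13061603}{98716}\right) \left(- \frac{1}{46479}\right)} = \sqrt{-3849 - - \frac{1644774901}{4588220964}} = \sqrt{-3849 + \frac{1644774901}{4588220964}} = \sqrt{- \frac{17658417715535}{4588220964}} = \frac{i \sqrt{20255180588371668868935}}{2294110482}$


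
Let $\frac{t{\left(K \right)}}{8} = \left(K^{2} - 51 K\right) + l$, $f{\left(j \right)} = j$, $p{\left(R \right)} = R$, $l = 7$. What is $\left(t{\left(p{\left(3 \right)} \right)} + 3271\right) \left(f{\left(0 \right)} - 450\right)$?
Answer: $-978750$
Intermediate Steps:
$t{\left(K \right)} = 56 - 408 K + 8 K^{2}$ ($t{\left(K \right)} = 8 \left(\left(K^{2} - 51 K\right) + 7\right) = 8 \left(7 + K^{2} - 51 K\right) = 56 - 408 K + 8 K^{2}$)
$\left(t{\left(p{\left(3 \right)} \right)} + 3271\right) \left(f{\left(0 \right)} - 450\right) = \left(\left(56 - 1224 + 8 \cdot 3^{2}\right) + 3271\right) \left(0 - 450\right) = \left(\left(56 - 1224 + 8 \cdot 9\right) + 3271\right) \left(-450\right) = \left(\left(56 - 1224 + 72\right) + 3271\right) \left(-450\right) = \left(-1096 + 3271\right) \left(-450\right) = 2175 \left(-450\right) = -978750$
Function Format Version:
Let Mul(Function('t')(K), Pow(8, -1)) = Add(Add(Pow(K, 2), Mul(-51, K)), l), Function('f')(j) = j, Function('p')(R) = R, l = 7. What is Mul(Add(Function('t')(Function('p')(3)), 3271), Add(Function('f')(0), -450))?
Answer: -978750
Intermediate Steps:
Function('t')(K) = Add(56, Mul(-408, K), Mul(8, Pow(K, 2))) (Function('t')(K) = Mul(8, Add(Add(Pow(K, 2), Mul(-51, K)), 7)) = Mul(8, Add(7, Pow(K, 2), Mul(-51, K))) = Add(56, Mul(-408, K), Mul(8, Pow(K, 2))))
Mul(Add(Function('t')(Function('p')(3)), 3271), Add(Function('f')(0), -450)) = Mul(Add(Add(56, Mul(-408, 3), Mul(8, Pow(3, 2))), 3271), Add(0, -450)) = Mul(Add(Add(56, -1224, Mul(8, 9)), 3271), -450) = Mul(Add(Add(56, -1224, 72), 3271), -450) = Mul(Add(-1096, 3271), -450) = Mul(2175, -450) = -978750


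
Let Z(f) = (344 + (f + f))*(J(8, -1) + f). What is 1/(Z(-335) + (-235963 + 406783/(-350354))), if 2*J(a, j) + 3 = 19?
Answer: -350354/45322550577 ≈ -7.7302e-6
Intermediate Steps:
J(a, j) = 8 (J(a, j) = -3/2 + (½)*19 = -3/2 + 19/2 = 8)
Z(f) = (8 + f)*(344 + 2*f) (Z(f) = (344 + (f + f))*(8 + f) = (344 + 2*f)*(8 + f) = (8 + f)*(344 + 2*f))
1/(Z(-335) + (-235963 + 406783/(-350354))) = 1/((2752 + 2*(-335)² + 360*(-335)) + (-235963 + 406783/(-350354))) = 1/((2752 + 2*112225 - 120600) + (-235963 + 406783*(-1/350354))) = 1/((2752 + 224450 - 120600) + (-235963 - 406783/350354)) = 1/(106602 - 82670987685/350354) = 1/(-45322550577/350354) = -350354/45322550577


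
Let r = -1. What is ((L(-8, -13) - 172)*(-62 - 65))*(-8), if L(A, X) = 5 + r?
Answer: -170688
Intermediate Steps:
L(A, X) = 4 (L(A, X) = 5 - 1 = 4)
((L(-8, -13) - 172)*(-62 - 65))*(-8) = ((4 - 172)*(-62 - 65))*(-8) = -168*(-127)*(-8) = 21336*(-8) = -170688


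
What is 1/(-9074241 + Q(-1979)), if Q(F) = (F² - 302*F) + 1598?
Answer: -1/4558544 ≈ -2.1937e-7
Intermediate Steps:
Q(F) = 1598 + F² - 302*F
1/(-9074241 + Q(-1979)) = 1/(-9074241 + (1598 + (-1979)² - 302*(-1979))) = 1/(-9074241 + (1598 + 3916441 + 597658)) = 1/(-9074241 + 4515697) = 1/(-4558544) = -1/4558544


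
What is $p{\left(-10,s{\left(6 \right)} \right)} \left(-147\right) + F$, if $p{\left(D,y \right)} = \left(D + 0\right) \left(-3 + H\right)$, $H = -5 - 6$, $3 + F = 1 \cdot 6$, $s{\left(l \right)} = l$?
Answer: $-20577$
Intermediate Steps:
$F = 3$ ($F = -3 + 1 \cdot 6 = -3 + 6 = 3$)
$H = -11$ ($H = -5 - 6 = -11$)
$p{\left(D,y \right)} = - 14 D$ ($p{\left(D,y \right)} = \left(D + 0\right) \left(-3 - 11\right) = D \left(-14\right) = - 14 D$)
$p{\left(-10,s{\left(6 \right)} \right)} \left(-147\right) + F = \left(-14\right) \left(-10\right) \left(-147\right) + 3 = 140 \left(-147\right) + 3 = -20580 + 3 = -20577$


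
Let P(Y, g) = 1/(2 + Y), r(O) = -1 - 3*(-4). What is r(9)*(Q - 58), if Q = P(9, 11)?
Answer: -637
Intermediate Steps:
r(O) = 11 (r(O) = -1 + 12 = 11)
Q = 1/11 (Q = 1/(2 + 9) = 1/11 ≈ 0.090909)
r(9)*(Q - 58) = 11*(1/11 - 58) = 11*(-637/11) = -637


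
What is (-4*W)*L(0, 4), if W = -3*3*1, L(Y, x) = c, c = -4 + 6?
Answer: 72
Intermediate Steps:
c = 2
L(Y, x) = 2
W = -9 (W = -9*1 = -9)
(-4*W)*L(0, 4) = -4*(-9)*2 = 36*2 = 72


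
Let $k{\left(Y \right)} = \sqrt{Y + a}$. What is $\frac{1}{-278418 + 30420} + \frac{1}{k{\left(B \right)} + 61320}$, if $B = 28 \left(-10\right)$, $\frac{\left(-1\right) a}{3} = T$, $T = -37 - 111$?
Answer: $\frac{2861773781}{233126938560882} - \frac{\sqrt{41}}{1880071118} \approx 1.2272 \cdot 10^{-5}$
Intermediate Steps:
$T = -148$
$a = 444$ ($a = \left(-3\right) \left(-148\right) = 444$)
$B = -280$
$k{\left(Y \right)} = \sqrt{444 + Y}$ ($k{\left(Y \right)} = \sqrt{Y + 444} = \sqrt{444 + Y}$)
$\frac{1}{-278418 + 30420} + \frac{1}{k{\left(B \right)} + 61320} = \frac{1}{-278418 + 30420} + \frac{1}{\sqrt{444 - 280} + 61320} = \frac{1}{-247998} + \frac{1}{\sqrt{164} + 61320} = - \frac{1}{247998} + \frac{1}{2 \sqrt{41} + 61320} = - \frac{1}{247998} + \frac{1}{61320 + 2 \sqrt{41}}$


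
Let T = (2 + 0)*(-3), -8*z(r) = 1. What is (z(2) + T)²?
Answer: 2401/64 ≈ 37.516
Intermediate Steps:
z(r) = -⅛ (z(r) = -⅛*1 = -⅛)
T = -6 (T = 2*(-3) = -6)
(z(2) + T)² = (-⅛ - 6)² = (-49/8)² = 2401/64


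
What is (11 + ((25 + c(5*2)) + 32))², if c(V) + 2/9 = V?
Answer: 490000/81 ≈ 6049.4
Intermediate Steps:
c(V) = -2/9 + V
(11 + ((25 + c(5*2)) + 32))² = (11 + ((25 + (-2/9 + 5*2)) + 32))² = (11 + ((25 + (-2/9 + 10)) + 32))² = (11 + ((25 + 88/9) + 32))² = (11 + (313/9 + 32))² = (11 + 601/9)² = (700/9)² = 490000/81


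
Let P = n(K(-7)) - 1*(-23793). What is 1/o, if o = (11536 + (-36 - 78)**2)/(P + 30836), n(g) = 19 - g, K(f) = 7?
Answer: 54641/24532 ≈ 2.2273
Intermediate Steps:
P = 23805 (P = (19 - 1*7) - 1*(-23793) = (19 - 7) + 23793 = 12 + 23793 = 23805)
o = 24532/54641 (o = (11536 + (-36 - 78)**2)/(23805 + 30836) = (11536 + (-114)**2)/54641 = (11536 + 12996)*(1/54641) = 24532*(1/54641) = 24532/54641 ≈ 0.44897)
1/o = 1/(24532/54641) = 54641/24532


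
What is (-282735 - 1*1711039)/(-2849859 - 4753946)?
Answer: 1993774/7603805 ≈ 0.26221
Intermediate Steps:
(-282735 - 1*1711039)/(-2849859 - 4753946) = (-282735 - 1711039)/(-7603805) = -1993774*(-1/7603805) = 1993774/7603805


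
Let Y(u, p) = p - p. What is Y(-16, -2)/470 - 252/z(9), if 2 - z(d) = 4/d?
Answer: -162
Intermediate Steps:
Y(u, p) = 0
z(d) = 2 - 4/d
Y(-16, -2)/470 - 252/z(9) = 0/470 - 252/(2 - 4/9) = 0*(1/470) - 252/(2 - 4*⅑) = 0 - 252/(2 - 4/9) = 0 - 252/14/9 = 0 - 252*9/14 = 0 - 162 = -162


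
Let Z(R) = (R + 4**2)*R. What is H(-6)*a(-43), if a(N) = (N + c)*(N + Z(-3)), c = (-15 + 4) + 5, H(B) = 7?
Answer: 28126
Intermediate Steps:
Z(R) = R*(16 + R) (Z(R) = (R + 16)*R = (16 + R)*R = R*(16 + R))
c = -6 (c = -11 + 5 = -6)
a(N) = (-39 + N)*(-6 + N) (a(N) = (N - 6)*(N - 3*(16 - 3)) = (-6 + N)*(N - 3*13) = (-6 + N)*(N - 39) = (-6 + N)*(-39 + N) = (-39 + N)*(-6 + N))
H(-6)*a(-43) = 7*(234 + (-43)**2 - 45*(-43)) = 7*(234 + 1849 + 1935) = 7*4018 = 28126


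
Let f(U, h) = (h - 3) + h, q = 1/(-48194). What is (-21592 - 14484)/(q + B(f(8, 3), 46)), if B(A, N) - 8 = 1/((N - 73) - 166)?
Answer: -335558821592/74363149 ≈ -4512.4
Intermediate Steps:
q = -1/48194 ≈ -2.0749e-5
f(U, h) = -3 + 2*h (f(U, h) = (-3 + h) + h = -3 + 2*h)
B(A, N) = 8 + 1/(-239 + N) (B(A, N) = 8 + 1/((N - 73) - 166) = 8 + 1/((-73 + N) - 166) = 8 + 1/(-239 + N))
(-21592 - 14484)/(q + B(f(8, 3), 46)) = (-21592 - 14484)/(-1/48194 + (-1911 + 8*46)/(-239 + 46)) = -36076/(-1/48194 + (-1911 + 368)/(-193)) = -36076/(-1/48194 - 1/193*(-1543)) = -36076/(-1/48194 + 1543/193) = -36076/74363149/9301442 = -36076*9301442/74363149 = -335558821592/74363149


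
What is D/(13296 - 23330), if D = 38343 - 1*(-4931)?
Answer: -21637/5017 ≈ -4.3127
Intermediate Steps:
D = 43274 (D = 38343 + 4931 = 43274)
D/(13296 - 23330) = 43274/(13296 - 23330) = 43274/(-10034) = 43274*(-1/10034) = -21637/5017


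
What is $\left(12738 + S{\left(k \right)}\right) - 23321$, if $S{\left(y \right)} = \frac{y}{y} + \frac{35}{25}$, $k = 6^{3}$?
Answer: $- \frac{52903}{5} \approx -10581.0$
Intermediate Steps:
$k = 216$
$S{\left(y \right)} = \frac{12}{5}$ ($S{\left(y \right)} = 1 + 35 \cdot \frac{1}{25} = 1 + \frac{7}{5} = \frac{12}{5}$)
$\left(12738 + S{\left(k \right)}\right) - 23321 = \left(12738 + \frac{12}{5}\right) - 23321 = \frac{63702}{5} - 23321 = - \frac{52903}{5}$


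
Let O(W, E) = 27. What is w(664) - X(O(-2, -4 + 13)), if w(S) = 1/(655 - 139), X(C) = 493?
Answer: -254387/516 ≈ -493.00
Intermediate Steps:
w(S) = 1/516
w(664) - X(O(-2, -4 + 13)) = 1/516 - 1*493 = 1/516 - 493 = -254387/516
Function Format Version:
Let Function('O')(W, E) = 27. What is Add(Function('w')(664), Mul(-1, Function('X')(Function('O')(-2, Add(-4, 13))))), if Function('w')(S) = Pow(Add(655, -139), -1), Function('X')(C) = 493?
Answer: Rational(-254387, 516) ≈ -493.00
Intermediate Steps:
Function('w')(S) = Rational(1, 516) (Function('w')(S) = Pow(516, -1) = Rational(1, 516))
Add(Function('w')(664), Mul(-1, Function('X')(Function('O')(-2, Add(-4, 13))))) = Add(Rational(1, 516), Mul(-1, 493)) = Add(Rational(1, 516), -493) = Rational(-254387, 516)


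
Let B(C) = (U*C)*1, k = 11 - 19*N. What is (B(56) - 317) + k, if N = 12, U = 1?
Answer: -478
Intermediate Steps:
k = -217 (k = 11 - 19*12 = 11 - 228 = -217)
B(C) = C (B(C) = (1*C)*1 = C*1 = C)
(B(56) - 317) + k = (56 - 317) - 217 = -261 - 217 = -478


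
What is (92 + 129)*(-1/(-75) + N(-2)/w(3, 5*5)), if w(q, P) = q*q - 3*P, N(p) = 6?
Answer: -14144/825 ≈ -17.144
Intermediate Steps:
w(q, P) = q² - 3*P
(92 + 129)*(-1/(-75) + N(-2)/w(3, 5*5)) = (92 + 129)*(-1/(-75) + 6/(3² - 15*5)) = 221*(-1*(-1/75) + 6/(9 - 3*25)) = 221*(1/75 + 6/(9 - 75)) = 221*(1/75 + 6/(-66)) = 221*(1/75 + 6*(-1/66)) = 221*(1/75 - 1/11) = 221*(-64/825) = -14144/825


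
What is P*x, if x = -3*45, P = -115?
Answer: 15525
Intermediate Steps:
x = -135
P*x = -115*(-135) = 15525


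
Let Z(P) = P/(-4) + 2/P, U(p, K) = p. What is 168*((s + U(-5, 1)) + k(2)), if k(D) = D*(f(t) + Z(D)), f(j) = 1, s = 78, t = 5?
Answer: 12768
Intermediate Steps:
Z(P) = 2/P - P/4 (Z(P) = P*(-¼) + 2/P = -P/4 + 2/P = 2/P - P/4)
k(D) = D*(1 + 2/D - D/4) (k(D) = D*(1 + (2/D - D/4)) = D*(1 + 2/D - D/4))
168*((s + U(-5, 1)) + k(2)) = 168*((78 - 5) + (2 + (¼)*2*(4 - 1*2))) = 168*(73 + (2 + (¼)*2*(4 - 2))) = 168*(73 + (2 + (¼)*2*2)) = 168*(73 + (2 + 1)) = 168*(73 + 3) = 168*76 = 12768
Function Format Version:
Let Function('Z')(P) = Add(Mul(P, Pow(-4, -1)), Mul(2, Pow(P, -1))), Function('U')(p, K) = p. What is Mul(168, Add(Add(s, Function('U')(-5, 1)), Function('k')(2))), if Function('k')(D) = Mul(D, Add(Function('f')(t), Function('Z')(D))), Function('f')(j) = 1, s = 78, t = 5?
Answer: 12768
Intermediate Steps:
Function('Z')(P) = Add(Mul(2, Pow(P, -1)), Mul(Rational(-1, 4), P)) (Function('Z')(P) = Add(Mul(P, Rational(-1, 4)), Mul(2, Pow(P, -1))) = Add(Mul(Rational(-1, 4), P), Mul(2, Pow(P, -1))) = Add(Mul(2, Pow(P, -1)), Mul(Rational(-1, 4), P)))
Function('k')(D) = Mul(D, Add(1, Mul(2, Pow(D, -1)), Mul(Rational(-1, 4), D))) (Function('k')(D) = Mul(D, Add(1, Add(Mul(2, Pow(D, -1)), Mul(Rational(-1, 4), D)))) = Mul(D, Add(1, Mul(2, Pow(D, -1)), Mul(Rational(-1, 4), D))))
Mul(168, Add(Add(s, Function('U')(-5, 1)), Function('k')(2))) = Mul(168, Add(Add(78, -5), Add(2, Mul(Rational(1, 4), 2, Add(4, Mul(-1, 2)))))) = Mul(168, Add(73, Add(2, Mul(Rational(1, 4), 2, Add(4, -2))))) = Mul(168, Add(73, Add(2, Mul(Rational(1, 4), 2, 2)))) = Mul(168, Add(73, Add(2, 1))) = Mul(168, Add(73, 3)) = Mul(168, 76) = 12768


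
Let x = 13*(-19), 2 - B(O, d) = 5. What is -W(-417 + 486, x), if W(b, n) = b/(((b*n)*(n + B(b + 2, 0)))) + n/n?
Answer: -61751/61750 ≈ -1.0000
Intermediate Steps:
B(O, d) = -3 (B(O, d) = 2 - 1*5 = 2 - 5 = -3)
x = -247
W(b, n) = 1 + 1/(n*(-3 + n)) (W(b, n) = b/(((b*n)*(n - 3))) + n/n = b/(((b*n)*(-3 + n))) + 1 = b/((b*n*(-3 + n))) + 1 = b*(1/(b*n*(-3 + n))) + 1 = 1/(n*(-3 + n)) + 1 = 1 + 1/(n*(-3 + n)))
-W(-417 + 486, x) = -(1 + (-247)**2 - 3*(-247))/((-247)*(-3 - 247)) = -(-1)*(1 + 61009 + 741)/(247*(-250)) = -(-1)*(-1)*61751/(247*250) = -1*61751/61750 = -61751/61750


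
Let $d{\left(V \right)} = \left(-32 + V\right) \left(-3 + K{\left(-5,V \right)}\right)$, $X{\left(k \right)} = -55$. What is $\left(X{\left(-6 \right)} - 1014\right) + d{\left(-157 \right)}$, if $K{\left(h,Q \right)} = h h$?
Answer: $-5227$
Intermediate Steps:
$K{\left(h,Q \right)} = h^{2}$
$d{\left(V \right)} = -704 + 22 V$ ($d{\left(V \right)} = \left(-32 + V\right) \left(-3 + \left(-5\right)^{2}\right) = \left(-32 + V\right) \left(-3 + 25\right) = \left(-32 + V\right) 22 = -704 + 22 V$)
$\left(X{\left(-6 \right)} - 1014\right) + d{\left(-157 \right)} = \left(-55 - 1014\right) + \left(-704 + 22 \left(-157\right)\right) = -1069 - 4158 = -5227$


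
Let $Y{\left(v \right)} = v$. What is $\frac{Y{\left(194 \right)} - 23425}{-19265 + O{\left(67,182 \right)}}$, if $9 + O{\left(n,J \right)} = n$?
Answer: $\frac{23231}{19207} \approx 1.2095$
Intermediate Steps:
$O{\left(n,J \right)} = -9 + n$
$\frac{Y{\left(194 \right)} - 23425}{-19265 + O{\left(67,182 \right)}} = \frac{194 - 23425}{-19265 + \left(-9 + 67\right)} = - \frac{23231}{-19265 + 58} = - \frac{23231}{-19207} = \left(-23231\right) \left(- \frac{1}{19207}\right) = \frac{23231}{19207}$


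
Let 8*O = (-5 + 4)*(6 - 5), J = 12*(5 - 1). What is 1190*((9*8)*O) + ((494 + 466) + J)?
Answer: -9702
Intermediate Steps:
J = 48 (J = 12*4 = 48)
O = -⅛ (O = ((-5 + 4)*(6 - 5))/8 = (-1*1)/8 = (⅛)*(-1) = -⅛ ≈ -0.12500)
1190*((9*8)*O) + ((494 + 466) + J) = 1190*((9*8)*(-⅛)) + ((494 + 466) + 48) = 1190*(72*(-⅛)) + (960 + 48) = 1190*(-9) + 1008 = -10710 + 1008 = -9702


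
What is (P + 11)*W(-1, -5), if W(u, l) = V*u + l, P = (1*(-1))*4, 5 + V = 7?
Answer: -49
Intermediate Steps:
V = 2 (V = -5 + 7 = 2)
P = -4 (P = -1*4 = -4)
W(u, l) = l + 2*u (W(u, l) = 2*u + l = l + 2*u)
(P + 11)*W(-1, -5) = (-4 + 11)*(-5 + 2*(-1)) = 7*(-5 - 2) = 7*(-7) = -49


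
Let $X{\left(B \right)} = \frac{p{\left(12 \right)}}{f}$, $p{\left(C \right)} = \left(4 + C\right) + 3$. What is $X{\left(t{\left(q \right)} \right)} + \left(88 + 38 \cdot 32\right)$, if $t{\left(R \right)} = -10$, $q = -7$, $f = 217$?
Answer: $\frac{282987}{217} \approx 1304.1$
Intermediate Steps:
$p{\left(C \right)} = 7 + C$
$X{\left(B \right)} = \frac{19}{217}$ ($X{\left(B \right)} = \frac{7 + 12}{217} = 19 \cdot \frac{1}{217} = \frac{19}{217}$)
$X{\left(t{\left(q \right)} \right)} + \left(88 + 38 \cdot 32\right) = \frac{19}{217} + \left(88 + 38 \cdot 32\right) = \frac{19}{217} + \left(88 + 1216\right) = \frac{19}{217} + 1304 = \frac{282987}{217}$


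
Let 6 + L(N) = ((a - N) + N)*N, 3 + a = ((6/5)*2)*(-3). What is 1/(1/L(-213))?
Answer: 10833/5 ≈ 2166.6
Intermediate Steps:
a = -51/5 (a = -3 + ((6/5)*2)*(-3) = -3 + (12/5)*(-3) = -3 - 36/5 = -51/5 ≈ -10.200)
L(N) = -6 - 51*N/5 (L(N) = -6 + ((-51/5 - N) + N)*N = -6 - 51*N/5)
1/(1/L(-213)) = 1/(1/(-6 - 51/5*(-213))) = 1/(1/(-6 + 10863/5)) = 1/(1/(10833/5)) = 1/(5/10833) = 10833/5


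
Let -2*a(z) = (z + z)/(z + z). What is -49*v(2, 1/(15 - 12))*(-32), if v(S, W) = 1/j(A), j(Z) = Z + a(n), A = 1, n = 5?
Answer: 3136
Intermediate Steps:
a(z) = -½ (a(z) = -(z + z)/(2*(z + z)) = -2*z/(2*(2*z)) = -2*z*1/(2*z)/2 = -½*1 = -½)
j(Z) = -½ + Z (j(Z) = Z - ½ = -½ + Z)
v(S, W) = 2 (v(S, W) = 1/(-½ + 1) = 1/(½) = 2)
-49*v(2, 1/(15 - 12))*(-32) = -49*2*(-32) = -98*(-32) = 3136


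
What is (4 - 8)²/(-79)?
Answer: -16/79 ≈ -0.20253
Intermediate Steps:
(4 - 8)²/(-79) = (-4)²*(-1/79) = 16*(-1/79) = -16/79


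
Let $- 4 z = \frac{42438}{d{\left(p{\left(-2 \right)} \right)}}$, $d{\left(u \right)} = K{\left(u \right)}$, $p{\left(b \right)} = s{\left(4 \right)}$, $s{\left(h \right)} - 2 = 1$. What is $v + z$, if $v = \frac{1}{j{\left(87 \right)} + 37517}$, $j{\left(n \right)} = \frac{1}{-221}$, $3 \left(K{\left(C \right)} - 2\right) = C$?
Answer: $- \frac{29322026623}{8291256} \approx -3536.5$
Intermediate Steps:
$s{\left(h \right)} = 3$ ($s{\left(h \right)} = 2 + 1 = 3$)
$K{\left(C \right)} = 2 + \frac{C}{3}$
$p{\left(b \right)} = 3$
$j{\left(n \right)} = - \frac{1}{221}$
$d{\left(u \right)} = 2 + \frac{u}{3}$
$v = \frac{221}{8291256}$ ($v = \frac{1}{- \frac{1}{221} + 37517} = \frac{1}{\frac{8291256}{221}} = \frac{221}{8291256} \approx 2.6655 \cdot 10^{-5}$)
$z = - \frac{7073}{2}$ ($z = - \frac{42438 \frac{1}{2 + \frac{1}{3} \cdot 3}}{4} = - \frac{42438 \frac{1}{2 + 1}}{4} = - \frac{42438 \cdot \frac{1}{3}}{4} = \left(- \frac{1}{4}\right) 14146 = - \frac{7073}{2} \approx -3536.5$)
$v + z = \frac{221}{8291256} - \frac{7073}{2} = - \frac{29322026623}{8291256}$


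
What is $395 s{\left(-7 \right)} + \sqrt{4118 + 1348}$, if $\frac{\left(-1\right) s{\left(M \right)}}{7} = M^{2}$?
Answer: $-135485 + \sqrt{5466} \approx -1.3541 \cdot 10^{5}$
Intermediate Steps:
$s{\left(M \right)} = - 7 M^{2}$
$395 s{\left(-7 \right)} + \sqrt{4118 + 1348} = 395 \left(- 7 \left(-7\right)^{2}\right) + \sqrt{4118 + 1348} = 395 \left(\left(-7\right) 49\right) + \sqrt{5466} = 395 \left(-343\right) + \sqrt{5466} = -135485 + \sqrt{5466}$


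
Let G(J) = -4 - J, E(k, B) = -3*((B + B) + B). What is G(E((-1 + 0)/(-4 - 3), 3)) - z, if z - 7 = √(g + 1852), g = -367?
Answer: 16 - 3*√165 ≈ -22.536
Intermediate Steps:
E(k, B) = -9*B (E(k, B) = -3*(2*B + B) = -9*B)
z = 7 + 3*√165 (z = 7 + √(-367 + 1852) = 7 + √1485 = 7 + 3*√165 ≈ 45.536)
G(E((-1 + 0)/(-4 - 3), 3)) - z = (-4 - (-9)*3) - (7 + 3*√165) = (-4 - 1*(-27)) + (-7 - 3*√165) = (-4 + 27) + (-7 - 3*√165) = 23 + (-7 - 3*√165) = 16 - 3*√165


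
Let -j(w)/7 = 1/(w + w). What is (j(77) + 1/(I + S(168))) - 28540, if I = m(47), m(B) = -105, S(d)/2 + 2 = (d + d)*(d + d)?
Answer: -141702067701/4965026 ≈ -28540.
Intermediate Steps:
S(d) = -4 + 8*d**2 (S(d) = -4 + 2*((d + d)*(d + d)) = -4 + 2*((2*d)*(2*d)) = -4 + 2*(4*d**2) = -4 + 8*d**2)
j(w) = -7/(2*w) (j(w) = -7/(w + w) = -7*1/(2*w) = -7/(2*w))
I = -105
(j(77) + 1/(I + S(168))) - 28540 = (-7/2/77 + 1/(-105 + (-4 + 8*168**2))) - 28540 = (-7/2*1/77 + 1/(-105 + (-4 + 8*28224))) - 28540 = (-1/22 + 1/(-105 + (-4 + 225792))) - 28540 = (-1/22 + 1/(-105 + 225788)) - 28540 = (-1/22 + 1/225683) - 28540 = -225661/4965026 - 28540 = -141702067701/4965026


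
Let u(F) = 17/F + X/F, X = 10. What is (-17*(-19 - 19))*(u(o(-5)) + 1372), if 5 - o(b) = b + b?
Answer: 4437374/5 ≈ 8.8748e+5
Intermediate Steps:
o(b) = 5 - 2*b (o(b) = 5 - (b + b) = 5 - 2*b)
u(F) = 27/F (u(F) = 17/F + 10/F = 27/F)
(-17*(-19 - 19))*(u(o(-5)) + 1372) = (-17*(-19 - 19))*(27/(5 - 2*(-5)) + 1372) = (-17*(-38))*(27/(5 + 10) + 1372) = 646*(27/15 + 1372) = 646*(27*(1/15) + 1372) = 646*(9/5 + 1372) = 646*(6869/5) = 4437374/5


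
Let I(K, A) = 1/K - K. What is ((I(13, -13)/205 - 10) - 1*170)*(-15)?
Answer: 1439604/533 ≈ 2700.9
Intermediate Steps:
((I(13, -13)/205 - 10) - 1*170)*(-15) = (((1/13 - 1*13)/205 - 10) - 1*170)*(-15) = (((1/13 - 13)*(1/205) - 10) - 170)*(-15) = ((-168/13*1/205 - 10) - 170)*(-15) = ((-168/2665 - 10) - 170)*(-15) = (-26818/2665 - 170)*(-15) = -479868/2665*(-15) = 1439604/533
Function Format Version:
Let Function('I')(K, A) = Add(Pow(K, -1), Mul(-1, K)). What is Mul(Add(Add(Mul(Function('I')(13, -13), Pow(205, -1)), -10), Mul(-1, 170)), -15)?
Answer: Rational(1439604, 533) ≈ 2700.9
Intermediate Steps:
Mul(Add(Add(Mul(Function('I')(13, -13), Pow(205, -1)), -10), Mul(-1, 170)), -15) = Mul(Add(Add(Mul(Add(Pow(13, -1), Mul(-1, 13)), Pow(205, -1)), -10), Mul(-1, 170)), -15) = Mul(Add(Add(Mul(Add(Rational(1, 13), -13), Rational(1, 205)), -10), -170), -15) = Mul(Add(Add(Mul(Rational(-168, 13), Rational(1, 205)), -10), -170), -15) = Mul(Add(Add(Rational(-168, 2665), -10), -170), -15) = Mul(Add(Rational(-26818, 2665), -170), -15) = Mul(Rational(-479868, 2665), -15) = Rational(1439604, 533)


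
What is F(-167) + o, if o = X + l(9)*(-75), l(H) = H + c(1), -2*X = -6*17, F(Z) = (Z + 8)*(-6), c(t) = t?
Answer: 255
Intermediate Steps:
F(Z) = -48 - 6*Z (F(Z) = (8 + Z)*(-6) = -48 - 6*Z)
X = 51 (X = -(-3)*17 = -1/2*(-102) = 51)
l(H) = 1 + H (l(H) = H + 1 = 1 + H)
o = -699 (o = 51 + (1 + 9)*(-75) = 51 + 10*(-75) = 51 - 750 = -699)
F(-167) + o = (-48 - 6*(-167)) - 699 = (-48 + 1002) - 699 = 954 - 699 = 255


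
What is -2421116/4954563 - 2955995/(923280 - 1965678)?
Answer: 64137021053/27326066466 ≈ 2.3471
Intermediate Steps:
-2421116/4954563 - 2955995/(923280 - 1965678) = -2421116*1/4954563 - 2955995/(-1042398) = -2421116/4954563 - 2955995*(-1/1042398) = -2421116/4954563 + 422285/148914 = 64137021053/27326066466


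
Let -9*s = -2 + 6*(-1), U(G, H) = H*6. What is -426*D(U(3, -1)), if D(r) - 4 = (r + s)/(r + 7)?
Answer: 1420/3 ≈ 473.33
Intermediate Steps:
U(G, H) = 6*H
s = 8/9 (s = -(-2 + 6*(-1))/9 = -(-2 - 6)/9 = -1/9*(-8) = 8/9 ≈ 0.88889)
D(r) = 4 + (8/9 + r)/(7 + r) (D(r) = 4 + (r + 8/9)/(r + 7) = 4 + (8/9 + r)/(7 + r))
-426*D(U(3, -1)) = -710*(52 + 9*(6*(-1)))/(3*(7 + 6*(-1))) = -710*(52 + 9*(-6))/(3*(7 - 6)) = -710*(52 - 54)/(3*1) = -710*(-2)/3 = -426*(-10/9) = 1420/3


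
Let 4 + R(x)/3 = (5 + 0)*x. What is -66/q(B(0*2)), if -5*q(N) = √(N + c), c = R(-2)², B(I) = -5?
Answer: 330*√1759/1759 ≈ 7.8683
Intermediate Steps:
R(x) = -12 + 15*x (R(x) = -12 + 3*((5 + 0)*x) = -12 + 3*(5*x) = -12 + 15*x)
c = 1764 (c = (-12 + 15*(-2))² = (-12 - 30)² = (-42)² = 1764)
q(N) = -√(1764 + N)/5 (q(N) = -√(N + 1764)/5 = -√(1764 + N)/5)
-66/q(B(0*2)) = -66*(-5/√(1764 - 5)) = -66*(-5*√1759/1759) = -(-330)*√1759/1759 = 330*√1759/1759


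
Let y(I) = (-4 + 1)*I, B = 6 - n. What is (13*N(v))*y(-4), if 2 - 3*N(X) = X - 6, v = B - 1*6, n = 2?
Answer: 520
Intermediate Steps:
B = 4 (B = 6 - 1*2 = 6 - 2 = 4)
y(I) = -3*I
v = -2 (v = 4 - 1*6 = 4 - 6 = -2)
N(X) = 8/3 - X/3 (N(X) = ⅔ - (X - 6)/3 = ⅔ - (-6 + X)/3 = ⅔ + (2 - X/3) = 8/3 - X/3)
(13*N(v))*y(-4) = (13*(8/3 - ⅓*(-2)))*(-3*(-4)) = (13*(8/3 + ⅔))*12 = (13*(10/3))*12 = (130/3)*12 = 520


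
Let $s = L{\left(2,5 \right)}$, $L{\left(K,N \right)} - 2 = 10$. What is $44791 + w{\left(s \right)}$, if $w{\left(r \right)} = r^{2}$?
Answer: $44935$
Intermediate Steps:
$L{\left(K,N \right)} = 12$ ($L{\left(K,N \right)} = 2 + 10 = 12$)
$s = 12$
$44791 + w{\left(s \right)} = 44791 + 12^{2} = 44791 + 144 = 44935$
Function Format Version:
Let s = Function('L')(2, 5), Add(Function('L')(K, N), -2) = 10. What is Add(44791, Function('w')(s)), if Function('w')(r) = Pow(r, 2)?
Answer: 44935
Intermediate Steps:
Function('L')(K, N) = 12 (Function('L')(K, N) = Add(2, 10) = 12)
s = 12
Add(44791, Function('w')(s)) = Add(44791, Pow(12, 2)) = Add(44791, 144) = 44935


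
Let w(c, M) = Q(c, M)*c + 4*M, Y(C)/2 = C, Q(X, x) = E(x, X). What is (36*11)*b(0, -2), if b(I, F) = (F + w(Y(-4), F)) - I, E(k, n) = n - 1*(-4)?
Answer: 8712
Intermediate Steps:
E(k, n) = 4 + n (E(k, n) = n + 4 = 4 + n)
Q(X, x) = 4 + X
Y(C) = 2*C
w(c, M) = 4*M + c*(4 + c) (w(c, M) = (4 + c)*c + 4*M = c*(4 + c) + 4*M = 4*M + c*(4 + c))
b(I, F) = 32 - I + 5*F (b(I, F) = (F + (4*F + (2*(-4))*(4 + 2*(-4)))) - I = (F + (4*F - 8*(4 - 8))) - I = (F + (4*F - 8*(-4))) - I = (F + (4*F + 32)) - I = (F + (32 + 4*F)) - I = (32 + 5*F) - I = 32 - I + 5*F)
(36*11)*b(0, -2) = (36*11)*(32 - 1*0 + 5*(-2)) = 396*(32 + 0 - 10) = 396*22 = 8712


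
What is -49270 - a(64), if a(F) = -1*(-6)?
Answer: -49276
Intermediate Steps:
a(F) = 6
-49270 - a(64) = -49270 - 1*6 = -49270 - 6 = -49276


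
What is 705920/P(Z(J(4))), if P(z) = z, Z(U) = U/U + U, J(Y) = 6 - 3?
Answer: 176480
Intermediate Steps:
J(Y) = 3
Z(U) = 1 + U
705920/P(Z(J(4))) = 705920/(1 + 3) = 705920/4 = 705920*(¼) = 176480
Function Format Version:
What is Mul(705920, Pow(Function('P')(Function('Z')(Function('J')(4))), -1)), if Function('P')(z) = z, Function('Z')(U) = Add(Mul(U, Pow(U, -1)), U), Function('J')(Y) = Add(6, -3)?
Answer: 176480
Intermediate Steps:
Function('J')(Y) = 3
Function('Z')(U) = Add(1, U)
Mul(705920, Pow(Function('P')(Function('Z')(Function('J')(4))), -1)) = Mul(705920, Pow(Add(1, 3), -1)) = Mul(705920, Pow(4, -1)) = Mul(705920, Rational(1, 4)) = 176480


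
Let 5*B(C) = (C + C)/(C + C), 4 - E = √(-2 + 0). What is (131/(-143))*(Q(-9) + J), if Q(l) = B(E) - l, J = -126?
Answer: 76504/715 ≈ 107.00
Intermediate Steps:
E = 4 - I*√2 (E = 4 - √(-2 + 0) = 4 - √(-2) = 4 - I*√2 ≈ 4.0 - 1.4142*I)
B(C) = ⅕ (B(C) = ((C + C)/(C + C))/5 = ((2*C)/((2*C)))/5 = ((2*C)*(1/(2*C)))/5 = (⅕)*1 = ⅕)
Q(l) = ⅕ - l
(131/(-143))*(Q(-9) + J) = (131/(-143))*((⅕ - 1*(-9)) - 126) = (131*(-1/143))*((⅕ + 9) - 126) = -131*(46/5 - 126)/143 = -131/143*(-584/5) = 76504/715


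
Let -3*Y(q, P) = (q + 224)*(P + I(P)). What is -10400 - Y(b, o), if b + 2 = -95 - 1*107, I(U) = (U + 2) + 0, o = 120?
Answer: -26360/3 ≈ -8786.7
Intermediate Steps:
I(U) = 2 + U (I(U) = (2 + U) + 0 = 2 + U)
b = -204 (b = -2 + (-95 - 1*107) = -2 + (-95 - 107) = -2 - 202 = -204)
Y(q, P) = -(2 + 2*P)*(224 + q)/3 (Y(q, P) = -(q + 224)*(P + (2 + P))/3 = -(224 + q)*(2 + 2*P)/3 = -(2 + 2*P)*(224 + q)/3)
-10400 - Y(b, o) = -10400 - (-448/3 - 448/3*120 - ⅓*120*(-204) - ⅓*(-204)*(2 + 120)) = -10400 - (-448/3 - 17920 + 8160 - ⅓*(-204)*122) = -10400 - (-448/3 - 17920 + 8160 + 8296) = -10400 - 1*(-4840/3) = -10400 + 4840/3 = -26360/3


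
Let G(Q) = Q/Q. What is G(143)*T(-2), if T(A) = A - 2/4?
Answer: -5/2 ≈ -2.5000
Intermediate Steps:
G(Q) = 1
T(A) = -½ + A (T(A) = A - 2*¼ = A - ½ = -½ + A)
G(143)*T(-2) = 1*(-½ - 2) = 1*(-5/2) = -5/2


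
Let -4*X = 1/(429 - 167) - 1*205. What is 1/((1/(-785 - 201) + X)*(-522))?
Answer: -8908/238302117 ≈ -3.7381e-5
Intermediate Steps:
X = 53709/1048 (X = -(1/(429 - 167) - 1*205)/4 = -(1/262 - 205)/4 = -¼*(-53709/262) = 53709/1048 ≈ 51.249)
1/((1/(-785 - 201) + X)*(-522)) = 1/((1/(-785 - 201) + 53709/1048)*(-522)) = -1/522/(1/(-986) + 53709/1048) = -1/522/(-1/986 + 53709/1048) = -1/522/(26478013/516664) = (516664/26478013)*(-1/522) = -8908/238302117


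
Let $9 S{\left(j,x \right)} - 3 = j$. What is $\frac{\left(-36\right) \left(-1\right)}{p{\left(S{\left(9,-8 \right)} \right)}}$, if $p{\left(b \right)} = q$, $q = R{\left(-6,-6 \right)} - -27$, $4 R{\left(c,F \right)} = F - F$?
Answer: $\frac{4}{3} \approx 1.3333$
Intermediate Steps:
$S{\left(j,x \right)} = \frac{1}{3} + \frac{j}{9}$
$R{\left(c,F \right)} = 0$ ($R{\left(c,F \right)} = \frac{F - F}{4} = \frac{1}{4} \cdot 0 = 0$)
$q = 27$ ($q = 0 - -27 = 0 + 27 = 27$)
$p{\left(b \right)} = 27$
$\frac{\left(-36\right) \left(-1\right)}{p{\left(S{\left(9,-8 \right)} \right)}} = \frac{\left(-36\right) \left(-1\right)}{27} = 36 \cdot \frac{1}{27} = \frac{4}{3}$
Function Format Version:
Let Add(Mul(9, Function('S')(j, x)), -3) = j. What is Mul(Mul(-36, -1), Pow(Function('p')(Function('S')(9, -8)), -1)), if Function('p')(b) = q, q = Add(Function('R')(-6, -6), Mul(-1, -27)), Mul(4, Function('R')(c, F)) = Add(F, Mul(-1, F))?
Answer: Rational(4, 3) ≈ 1.3333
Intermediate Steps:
Function('S')(j, x) = Add(Rational(1, 3), Mul(Rational(1, 9), j))
Function('R')(c, F) = 0 (Function('R')(c, F) = Mul(Rational(1, 4), Add(F, Mul(-1, F))) = Mul(Rational(1, 4), 0) = 0)
q = 27 (q = Add(0, Mul(-1, -27)) = Add(0, 27) = 27)
Function('p')(b) = 27
Mul(Mul(-36, -1), Pow(Function('p')(Function('S')(9, -8)), -1)) = Mul(Mul(-36, -1), Pow(27, -1)) = Mul(36, Rational(1, 27)) = Rational(4, 3)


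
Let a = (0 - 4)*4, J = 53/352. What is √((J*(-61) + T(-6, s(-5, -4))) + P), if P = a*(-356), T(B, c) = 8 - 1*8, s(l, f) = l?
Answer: √44038698/88 ≈ 75.411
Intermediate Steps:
T(B, c) = 0 (T(B, c) = 8 - 8 = 0)
J = 53/352 (J = 53*(1/352) = 53/352 ≈ 0.15057)
a = -16 (a = -4*4 = -16)
P = 5696 (P = -16*(-356) = 5696)
√((J*(-61) + T(-6, s(-5, -4))) + P) = √(((53/352)*(-61) + 0) + 5696) = √((-3233/352 + 0) + 5696) = √(-3233/352 + 5696) = √(2001759/352) = √44038698/88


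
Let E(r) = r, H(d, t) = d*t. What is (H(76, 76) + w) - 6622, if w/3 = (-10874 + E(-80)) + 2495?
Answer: -26223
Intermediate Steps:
w = -25377 (w = 3*((-10874 - 80) + 2495) = 3*(-10954 + 2495) = 3*(-8459) = -25377)
(H(76, 76) + w) - 6622 = (76*76 - 25377) - 6622 = (5776 - 25377) - 6622 = -19601 - 6622 = -26223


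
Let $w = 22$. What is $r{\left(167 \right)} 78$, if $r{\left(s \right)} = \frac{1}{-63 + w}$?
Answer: $- \frac{78}{41} \approx -1.9024$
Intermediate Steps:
$r{\left(s \right)} = - \frac{1}{41}$ ($r{\left(s \right)} = \frac{1}{-63 + 22} = \frac{1}{-41} = - \frac{1}{41}$)
$r{\left(167 \right)} 78 = \left(- \frac{1}{41}\right) 78 = - \frac{78}{41}$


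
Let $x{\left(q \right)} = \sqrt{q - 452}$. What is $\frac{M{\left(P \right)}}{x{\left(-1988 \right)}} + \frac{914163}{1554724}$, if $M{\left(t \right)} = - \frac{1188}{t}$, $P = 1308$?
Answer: $\frac{914163}{1554724} + \frac{99 i \sqrt{610}}{132980} \approx 0.58799 + 0.018387 i$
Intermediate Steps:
$x{\left(q \right)} = \sqrt{-452 + q}$
$\frac{M{\left(P \right)}}{x{\left(-1988 \right)}} + \frac{914163}{1554724} = \frac{\left(-1188\right) \frac{1}{1308}}{\sqrt{-452 - 1988}} + \frac{914163}{1554724} = \frac{\left(-1188\right) \frac{1}{1308}}{\sqrt{-2440}} + 914163 \cdot \frac{1}{1554724} = - \frac{99}{109 \cdot 2 i \sqrt{610}} + \frac{914163}{1554724} = - \frac{99 \left(- \frac{i \sqrt{610}}{1220}\right)}{109} + \frac{914163}{1554724} = \frac{99 i \sqrt{610}}{132980} + \frac{914163}{1554724} = \frac{914163}{1554724} + \frac{99 i \sqrt{610}}{132980}$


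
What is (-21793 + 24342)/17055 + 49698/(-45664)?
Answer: -365600927/389399760 ≈ -0.93888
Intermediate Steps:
(-21793 + 24342)/17055 + 49698/(-45664) = 2549*(1/17055) + 49698*(-1/45664) = 2549/17055 - 24849/22832 = -365600927/389399760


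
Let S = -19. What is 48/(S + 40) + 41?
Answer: 303/7 ≈ 43.286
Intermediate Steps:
48/(S + 40) + 41 = 48/(-19 + 40) + 41 = 48/21 + 41 = (1/21)*48 + 41 = 16/7 + 41 = 303/7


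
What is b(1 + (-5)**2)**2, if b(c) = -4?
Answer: 16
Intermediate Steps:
b(1 + (-5)**2)**2 = (-4)**2 = 16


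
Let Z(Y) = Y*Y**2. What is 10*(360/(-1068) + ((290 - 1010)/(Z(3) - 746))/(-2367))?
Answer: -56800300/16829633 ≈ -3.3750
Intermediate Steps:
Z(Y) = Y**3
10*(360/(-1068) + ((290 - 1010)/(Z(3) - 746))/(-2367)) = 10*(360/(-1068) + ((290 - 1010)/(3**3 - 746))/(-2367)) = 10*(360*(-1/1068) - 720/(27 - 746)*(-1/2367)) = 10*(-30/89 - 720/(-719)*(-1/2367)) = 10*(-30/89 - 720*(-1/719)*(-1/2367)) = 10*(-30/89 + (720/719)*(-1/2367)) = 10*(-30/89 - 80/189097) = 10*(-5680030/16829633) = -56800300/16829633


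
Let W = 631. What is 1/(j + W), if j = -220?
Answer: 1/411 ≈ 0.0024331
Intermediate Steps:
1/(j + W) = 1/(-220 + 631) = 1/411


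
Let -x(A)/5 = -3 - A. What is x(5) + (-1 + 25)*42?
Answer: 1048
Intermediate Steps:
x(A) = 15 + 5*A (x(A) = -5*(-3 - A) = 15 + 5*A)
x(5) + (-1 + 25)*42 = (15 + 5*5) + (-1 + 25)*42 = (15 + 25) + 24*42 = 40 + 1008 = 1048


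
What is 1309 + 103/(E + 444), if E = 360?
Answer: 1052539/804 ≈ 1309.1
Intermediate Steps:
1309 + 103/(E + 444) = 1309 + 103/(360 + 444) = 1309 + 103/804 = 1052539/804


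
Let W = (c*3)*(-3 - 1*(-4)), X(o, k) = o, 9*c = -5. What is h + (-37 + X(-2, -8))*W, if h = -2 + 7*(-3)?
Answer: 42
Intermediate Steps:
c = -5/9 (c = (⅑)*(-5) = -5/9 ≈ -0.55556)
h = -23 (h = -2 - 21 = -23)
W = -5/3 (W = (-5/9*3)*(-3 - 1*(-4)) = -5*(-3 + 4)/3 = -5/3*1 = -5/3 ≈ -1.6667)
h + (-37 + X(-2, -8))*W = -23 + (-37 - 2)*(-5/3) = -23 - 39*(-5/3) = -23 + 65 = 42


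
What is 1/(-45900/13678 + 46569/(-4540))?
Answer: -31049060/422678391 ≈ -0.073458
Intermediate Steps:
1/(-45900/13678 + 46569/(-4540)) = 1/(-45900*1/13678 + 46569*(-1/4540)) = 1/(-22950/6839 - 46569/4540) = 1/(-422678391/31049060) = -31049060/422678391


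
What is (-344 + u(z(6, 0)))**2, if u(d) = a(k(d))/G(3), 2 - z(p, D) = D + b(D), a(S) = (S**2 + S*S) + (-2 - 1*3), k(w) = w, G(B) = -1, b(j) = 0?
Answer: 120409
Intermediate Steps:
a(S) = -5 + 2*S**2 (a(S) = (S**2 + S**2) + (-2 - 3) = 2*S**2 - 5 = -5 + 2*S**2)
z(p, D) = 2 - D (z(p, D) = 2 - (D + 0) = 2 - D)
u(d) = 5 - 2*d**2 (u(d) = (-5 + 2*d**2)/(-1) = (-5 + 2*d**2)*(-1) = 5 - 2*d**2)
(-344 + u(z(6, 0)))**2 = (-344 + (5 - 2*(2 - 1*0)**2))**2 = (-344 + (5 - 2*(2 + 0)**2))**2 = (-344 + (5 - 2*2**2))**2 = (-344 + (5 - 2*4))**2 = (-344 + (5 - 8))**2 = (-344 - 3)**2 = (-347)**2 = 120409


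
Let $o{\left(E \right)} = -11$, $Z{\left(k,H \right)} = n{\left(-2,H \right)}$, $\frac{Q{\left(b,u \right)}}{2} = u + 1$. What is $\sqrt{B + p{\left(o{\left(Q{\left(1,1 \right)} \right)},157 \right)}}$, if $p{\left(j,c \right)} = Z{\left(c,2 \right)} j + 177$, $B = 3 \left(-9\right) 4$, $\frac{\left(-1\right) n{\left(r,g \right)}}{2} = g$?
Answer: $\sqrt{113} \approx 10.63$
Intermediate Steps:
$n{\left(r,g \right)} = - 2 g$
$Q{\left(b,u \right)} = 2 + 2 u$ ($Q{\left(b,u \right)} = 2 \left(u + 1\right) = 2 \left(1 + u\right) = 2 + 2 u$)
$Z{\left(k,H \right)} = - 2 H$
$B = -108$ ($B = \left(-27\right) 4 = -108$)
$p{\left(j,c \right)} = 177 - 4 j$ ($p{\left(j,c \right)} = \left(-2\right) 2 j + 177 = - 4 j + 177 = 177 - 4 j$)
$\sqrt{B + p{\left(o{\left(Q{\left(1,1 \right)} \right)},157 \right)}} = \sqrt{-108 + \left(177 - -44\right)} = \sqrt{-108 + \left(177 + 44\right)} = \sqrt{-108 + 221} = \sqrt{113}$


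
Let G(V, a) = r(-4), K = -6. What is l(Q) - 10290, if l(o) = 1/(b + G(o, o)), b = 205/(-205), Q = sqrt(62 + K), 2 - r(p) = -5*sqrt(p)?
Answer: -1039289/101 - 10*I/101 ≈ -10290.0 - 0.09901*I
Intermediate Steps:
r(p) = 2 + 5*sqrt(p) (r(p) = 2 - (-5)*sqrt(p) = 2 + 5*sqrt(p))
G(V, a) = 2 + 10*I (G(V, a) = 2 + 5*sqrt(-4) = 2 + 5*(2*I) = 2 + 10*I)
Q = 2*sqrt(14) (Q = sqrt(62 - 6) = sqrt(56) = 2*sqrt(14) ≈ 7.4833)
b = -1 (b = 205*(-1/205) = -1)
l(o) = (1 - 10*I)/101 (l(o) = 1/(-1 + (2 + 10*I)) = 1/(1 + 10*I) = (1 - 10*I)/101)
l(Q) - 10290 = (1/101 - 10*I/101) - 10290 = -1039289/101 - 10*I/101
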